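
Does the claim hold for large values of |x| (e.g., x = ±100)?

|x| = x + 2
x = 100: LHS = |100| = 100, RHS = 100 + 2 = 102; 100 = 102 — FAILS
x = -100: LHS = |-100| = 100, RHS = (-100) + 2 = -98; 100 = -98 — FAILS

Answer: No, fails for both x = 100 and x = -100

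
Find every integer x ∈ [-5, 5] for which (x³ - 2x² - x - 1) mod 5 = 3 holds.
For a polynomial with integer coefficients, its value mod 5 depends only on x mod 5, so it suffices to check one representative of each residue class, x = 0, 1, 2, 3, 4:
x = 0: LHS = (0³ - 2·0² - 0 - 1) mod 5 = (-1) mod 5 = 4; 4 = 3 — FAILS
x = 1: LHS = (1³ - 2·1² - 1 - 1) mod 5 = (-3) mod 5 = 2; 2 = 3 — FAILS
x = 2: LHS = (2³ - 2·2² - 2 - 1) mod 5 = (-3) mod 5 = 2; 2 = 3 — FAILS
x = 3: LHS = (3³ - 2·3² - 3 - 1) mod 5 = 5 mod 5 = 0; 0 = 3 — FAILS
x = 4: LHS = (4³ - 2·4² - 4 - 1) mod 5 = 27 mod 5 = 2; 2 = 3 — FAILS
The relation fails in every residue class, so the claimed relation (=) fails for every integer in [-5, 5].

Answer: None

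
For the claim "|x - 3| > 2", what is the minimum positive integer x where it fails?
Testing positive integers:
x = 1: LHS = |1 - 3| = |-2| = 2; 2 > 2 — FAILS  ← smallest positive counterexample

Answer: x = 1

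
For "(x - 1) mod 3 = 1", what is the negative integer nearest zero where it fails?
Testing negative integers from -1 downward:
x = -1: LHS = ((-1) - 1) mod 3 = (-2) mod 3 = 1; 1 = 1 — holds
x = -2: LHS = ((-2) - 1) mod 3 = (-3) mod 3 = 0; 0 = 1 — FAILS  ← closest negative counterexample to 0

Answer: x = -2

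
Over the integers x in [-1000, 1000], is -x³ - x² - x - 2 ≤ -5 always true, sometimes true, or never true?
Holds at x = 1: LHS = -1³ - 1² - 1 - 2 = -5; -5 ≤ -5 — holds
Fails at x = 0: LHS = -0³ - 0² - 0 - 2 = -2; -2 ≤ -5 — FAILS
It is satisfied by some integers in the range but not all.

Answer: Sometimes true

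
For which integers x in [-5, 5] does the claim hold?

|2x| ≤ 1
Holds for: {0}
Fails for: {-5, -4, -3, -2, -1, 1, 2, 3, 4, 5}

Answer: {0}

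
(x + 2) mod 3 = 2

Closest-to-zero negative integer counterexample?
Testing negative integers from -1 downward:
x = -1: LHS = ((-1) + 2) mod 3 = 1 mod 3 = 1; 1 = 2 — FAILS  ← closest negative counterexample to 0

Answer: x = -1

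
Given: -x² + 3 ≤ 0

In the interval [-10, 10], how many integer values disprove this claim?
Counterexamples in [-10, 10]: {-1, 0, 1}.

Counting them gives 3 values.

Answer: 3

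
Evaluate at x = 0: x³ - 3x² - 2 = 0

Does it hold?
x = 0: LHS = 0³ - 3·0² - 2 = -2; -2 = 0 — FAILS

The relation fails at x = 0, so x = 0 is a counterexample.

Answer: No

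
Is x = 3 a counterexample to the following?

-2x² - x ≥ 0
Substitute x = 3 into the relation:
x = 3: LHS = -2·3² - 3 = -21; -21 ≥ 0 — FAILS

Since the claim fails at x = 3, this value is a counterexample.

Answer: Yes, x = 3 is a counterexample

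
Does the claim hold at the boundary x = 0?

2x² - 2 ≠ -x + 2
x = 0: LHS = 2·0² - 2 = -2, RHS = -0 + 2 = 2; -2 ≠ 2 — holds

The relation is satisfied at x = 0.

Answer: Yes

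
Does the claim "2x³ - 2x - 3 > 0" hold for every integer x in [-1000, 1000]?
The claim fails at x = 0:
x = 0: LHS = 2·0³ - 2·0 - 3 = -3; -3 > 0 — FAILS

Because a single integer refutes it, the statement is false.

Answer: False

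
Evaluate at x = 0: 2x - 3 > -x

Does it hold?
x = 0: LHS = 2·0 - 3 = -3, RHS = -0 = 0; -3 > 0 — FAILS

The relation fails at x = 0, so x = 0 is a counterexample.

Answer: No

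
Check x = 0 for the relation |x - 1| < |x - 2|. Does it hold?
x = 0: LHS = |0 - 1| = |-1| = 1, RHS = |0 - 2| = |-2| = 2; 1 < 2 — holds

The relation is satisfied at x = 0.

Answer: Yes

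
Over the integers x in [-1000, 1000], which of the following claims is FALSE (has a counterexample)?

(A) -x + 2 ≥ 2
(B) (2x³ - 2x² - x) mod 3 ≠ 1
(A) x = 1: LHS = -1 + 2 = 1; 1 ≥ 2 — FAILS

(B) For a polynomial with integer coefficients, its value mod 3 depends only on x mod 3, so it suffices to check one representative of each residue class, x = 0, 1, 2:
x = 0: LHS = (2·0³ - 2·0² - 0) mod 3 = 0 mod 3 = 0; 0 ≠ 1 — holds
x = 1: LHS = (2·1³ - 2·1² - 1) mod 3 = (-1) mod 3 = 2; 2 ≠ 1 — holds
x = 2: LHS = (2·2³ - 2·2² - 2) mod 3 = 6 mod 3 = 0; 0 ≠ 1 — holds
The relation holds in every residue class, so the relation holds for every integer in [-1000, 1000].

Only (A) has a counterexample.

Answer: A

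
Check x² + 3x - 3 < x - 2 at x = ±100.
x = 100: LHS = 100² + 3·100 - 3 = 10297, RHS = 100 - 2 = 98; 10297 < 98 — FAILS
x = -100: LHS = (-100)² + 3·(-100) - 3 = 9697, RHS = (-100) - 2 = -102; 9697 < -102 — FAILS

Answer: No, fails for both x = 100 and x = -100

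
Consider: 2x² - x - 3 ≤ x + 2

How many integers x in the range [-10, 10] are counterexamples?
Counterexamples in [-10, 10]: {-10, -9, -8, -7, -6, -5, -4, -3, -2, 3, 4, 5, 6, 7, 8, 9, 10}.

Counting them gives 17 values.

Answer: 17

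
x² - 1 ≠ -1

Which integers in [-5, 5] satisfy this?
Holds for: {-5, -4, -3, -2, -1, 1, 2, 3, 4, 5}
Fails for: {0}

Answer: {-5, -4, -3, -2, -1, 1, 2, 3, 4, 5}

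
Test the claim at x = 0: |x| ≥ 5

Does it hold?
x = 0: LHS = |0| = 0; 0 ≥ 5 — FAILS

The relation fails at x = 0, so x = 0 is a counterexample.

Answer: No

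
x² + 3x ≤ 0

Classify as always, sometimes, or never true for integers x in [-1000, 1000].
Holds at x = 0: LHS = 0² + 3·0 = 0; 0 ≤ 0 — holds
Fails at x = 1: LHS = 1² + 3·1 = 4; 4 ≤ 0 — FAILS
It is satisfied by some integers in the range but not all.

Answer: Sometimes true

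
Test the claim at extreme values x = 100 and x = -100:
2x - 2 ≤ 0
x = 100: LHS = 2·100 - 2 = 198; 198 ≤ 0 — FAILS
x = -100: LHS = 2·(-100) - 2 = -202; -202 ≤ 0 — holds

Answer: Partially: fails for x = 100, holds for x = -100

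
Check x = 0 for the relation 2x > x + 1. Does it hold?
x = 0: LHS = 2·0 = 0, RHS = 0 + 1 = 1; 0 > 1 — FAILS

The relation fails at x = 0, so x = 0 is a counterexample.

Answer: No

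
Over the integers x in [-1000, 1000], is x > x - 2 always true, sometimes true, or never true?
Over all integers in [-1000, 1000], LHS − RHS is smallest at x = 0, where it equals 2:
x = 0: RHS = 0 - 2 = -2; 0 > -2 — holds
At the ends of the range:
x = -1000: RHS = (-1000) - 2 = -1002; -1000 > -1002 — holds
x = 1000: RHS = 1000 - 2 = 998; 1000 > 998 — holds
Hence LHS − RHS is never zero or negative, i.e. LHS > RHS throughout, so the relation holds for every integer in [-1000, 1000].

No counterexample exists.

Answer: Always true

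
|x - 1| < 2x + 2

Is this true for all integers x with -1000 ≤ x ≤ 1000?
The claim fails at x = -1:
x = -1: LHS = |(-1) - 1| = |-2| = 2, RHS = 2·(-1) + 2 = 0; 2 < 0 — FAILS

Because a single integer refutes it, the statement is false.

Answer: False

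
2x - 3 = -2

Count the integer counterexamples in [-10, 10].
Counterexamples in [-10, 10]: {-10, -9, -8, -7, -6, -5, -4, -3, -2, -1, 0, 1, 2, 3, 4, 5, 6, 7, 8, 9, 10}.

Counting them gives 21 values.

Answer: 21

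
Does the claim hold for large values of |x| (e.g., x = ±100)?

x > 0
x = 100: 100 > 0 — holds
x = -100: -100 > 0 — FAILS

Answer: Partially: holds for x = 100, fails for x = -100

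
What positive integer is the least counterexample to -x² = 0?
Testing positive integers:
x = 1: LHS = -1² = -1; -1 = 0 — FAILS  ← smallest positive counterexample

Answer: x = 1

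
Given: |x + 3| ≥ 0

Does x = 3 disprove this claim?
Substitute x = 3 into the relation:
x = 3: LHS = |3 + 3| = |6| = 6; 6 ≥ 0 — holds

The relation holds at x = 3, so it is not a counterexample.

Answer: No, x = 3 is not a counterexample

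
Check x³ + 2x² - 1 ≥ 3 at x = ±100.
x = 100: LHS = 100³ + 2·100² - 1 = 1019999; 1019999 ≥ 3 — holds
x = -100: LHS = (-100)³ + 2·(-100)² - 1 = -980001; -980001 ≥ 3 — FAILS

Answer: Partially: holds for x = 100, fails for x = -100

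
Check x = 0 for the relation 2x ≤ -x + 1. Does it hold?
x = 0: LHS = 2·0 = 0, RHS = -0 + 1 = 1; 0 ≤ 1 — holds

The relation is satisfied at x = 0.

Answer: Yes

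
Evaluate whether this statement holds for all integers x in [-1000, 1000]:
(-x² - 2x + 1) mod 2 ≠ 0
The claim fails at x = 1:
x = 1: LHS = (-1² - 2·1 + 1) mod 2 = (-2) mod 2 = 0; 0 ≠ 0 — FAILS

Because a single integer refutes it, the statement is false.

Answer: False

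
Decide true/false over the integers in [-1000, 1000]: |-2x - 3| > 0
Over all integers in [-1000, 1000], LHS − RHS is smallest at x = -1, where it equals 1:
x = -1: LHS = |-2·(-1) - 3| = |-1| = 1; 1 > 0 — holds
At the ends of the range:
x = -1000: LHS = |-2·(-1000) - 3| = |1997| = 1997; 1997 > 0 — holds
x = 1000: LHS = |-2·1000 - 3| = |-2003| = 2003; 2003 > 0 — holds
Hence LHS − RHS is never zero or negative, i.e. LHS > RHS throughout, so the relation holds for every integer in [-1000, 1000].

No counterexample exists.

Answer: True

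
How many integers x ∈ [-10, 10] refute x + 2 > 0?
Counterexamples in [-10, 10]: {-10, -9, -8, -7, -6, -5, -4, -3, -2}.

Counting them gives 9 values.

Answer: 9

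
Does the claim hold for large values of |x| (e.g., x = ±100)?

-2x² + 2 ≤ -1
x = 100: LHS = -2·100² + 2 = -19998; -19998 ≤ -1 — holds
x = -100: LHS = -2·(-100)² + 2 = -19998; -19998 ≤ -1 — holds

Answer: Yes, holds for both x = 100 and x = -100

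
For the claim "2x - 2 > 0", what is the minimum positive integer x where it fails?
Testing positive integers:
x = 1: LHS = 2·1 - 2 = 0; 0 > 0 — FAILS  ← smallest positive counterexample

Answer: x = 1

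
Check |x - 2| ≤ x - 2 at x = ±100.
x = 100: LHS = |100 - 2| = |98| = 98, RHS = 100 - 2 = 98; 98 ≤ 98 — holds
x = -100: LHS = |(-100) - 2| = |-102| = 102, RHS = (-100) - 2 = -102; 102 ≤ -102 — FAILS

Answer: Partially: holds for x = 100, fails for x = -100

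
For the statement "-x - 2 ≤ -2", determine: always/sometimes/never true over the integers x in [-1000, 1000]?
Holds at x = 0: LHS = -0 - 2 = -2; -2 ≤ -2 — holds
Fails at x = -1: LHS = -(-1) - 2 = -1; -1 ≤ -2 — FAILS
It is satisfied by some integers in the range but not all.

Answer: Sometimes true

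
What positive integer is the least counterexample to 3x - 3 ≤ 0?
Testing positive integers:
x = 1: LHS = 3·1 - 3 = 0; 0 ≤ 0 — holds
x = 2: LHS = 3·2 - 3 = 3; 3 ≤ 0 — FAILS  ← smallest positive counterexample

Answer: x = 2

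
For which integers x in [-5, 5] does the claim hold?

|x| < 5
Holds for: {-4, -3, -2, -1, 0, 1, 2, 3, 4}
Fails for: {-5, 5}

Answer: {-4, -3, -2, -1, 0, 1, 2, 3, 4}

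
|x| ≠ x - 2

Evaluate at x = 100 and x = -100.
x = 100: LHS = |100| = 100, RHS = 100 - 2 = 98; 100 ≠ 98 — holds
x = -100: LHS = |-100| = 100, RHS = (-100) - 2 = -102; 100 ≠ -102 — holds

Answer: Yes, holds for both x = 100 and x = -100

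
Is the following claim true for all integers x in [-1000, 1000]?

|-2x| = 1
The claim fails at x = 0:
x = 0: LHS = |-2·0| = |0| = 0; 0 = 1 — FAILS

Because a single integer refutes it, the statement is false.

Answer: False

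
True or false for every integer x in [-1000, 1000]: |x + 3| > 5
The claim fails at x = 0:
x = 0: LHS = |0 + 3| = |3| = 3; 3 > 5 — FAILS

Because a single integer refutes it, the statement is false.

Answer: False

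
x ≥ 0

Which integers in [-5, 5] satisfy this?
Holds for: {0, 1, 2, 3, 4, 5}
Fails for: {-5, -4, -3, -2, -1}

Answer: {0, 1, 2, 3, 4, 5}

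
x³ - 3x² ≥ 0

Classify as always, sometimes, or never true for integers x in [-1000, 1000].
Holds at x = 0: LHS = 0³ - 3·0² = 0; 0 ≥ 0 — holds
Fails at x = 1: LHS = 1³ - 3·1² = -2; -2 ≥ 0 — FAILS
It is satisfied by some integers in the range but not all.

Answer: Sometimes true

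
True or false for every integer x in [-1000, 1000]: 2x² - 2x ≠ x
The claim fails at x = 0:
x = 0: LHS = 2·0² - 2·0 = 0; 0 ≠ 0 — FAILS

Because a single integer refutes it, the statement is false.

Answer: False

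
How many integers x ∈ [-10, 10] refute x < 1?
Counterexamples in [-10, 10]: {1, 2, 3, 4, 5, 6, 7, 8, 9, 10}.

Counting them gives 10 values.

Answer: 10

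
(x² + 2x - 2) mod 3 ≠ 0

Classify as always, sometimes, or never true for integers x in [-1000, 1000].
Holds at x = 0: LHS = (0² + 2·0 - 2) mod 3 = (-2) mod 3 = 1; 1 ≠ 0 — holds
Fails at x = -1: LHS = ((-1)² + 2·(-1) - 2) mod 3 = (-3) mod 3 = 0; 0 ≠ 0 — FAILS
It is satisfied by some integers in the range but not all.

Answer: Sometimes true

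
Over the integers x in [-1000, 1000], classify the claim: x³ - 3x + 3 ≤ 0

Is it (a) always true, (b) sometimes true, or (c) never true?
Holds at x = -3: LHS = (-3)³ - 3·(-3) + 3 = -15; -15 ≤ 0 — holds
Fails at x = 0: LHS = 0³ - 3·0 + 3 = 3; 3 ≤ 0 — FAILS
It is satisfied by some integers in the range but not all.

Answer: Sometimes true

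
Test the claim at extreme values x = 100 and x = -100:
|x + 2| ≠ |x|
x = 100: LHS = |100 + 2| = |102| = 102, RHS = |100| = 100; 102 ≠ 100 — holds
x = -100: LHS = |(-100) + 2| = |-98| = 98, RHS = |-100| = 100; 98 ≠ 100 — holds

Answer: Yes, holds for both x = 100 and x = -100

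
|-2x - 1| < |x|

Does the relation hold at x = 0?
x = 0: LHS = |-2·0 - 1| = |-1| = 1, RHS = |0| = 0; 1 < 0 — FAILS

The relation fails at x = 0, so x = 0 is a counterexample.

Answer: No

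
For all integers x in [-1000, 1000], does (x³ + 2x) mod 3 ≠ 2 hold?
For a polynomial with integer coefficients, its value mod 3 depends only on x mod 3, so it suffices to check one representative of each residue class, x = 0, 1, 2:
x = 0: LHS = (0³ + 2·0) mod 3 = 0 mod 3 = 0; 0 ≠ 2 — holds
x = 1: LHS = (1³ + 2·1) mod 3 = 3 mod 3 = 0; 0 ≠ 2 — holds
x = 2: LHS = (2³ + 2·2) mod 3 = 12 mod 3 = 0; 0 ≠ 2 — holds
The relation holds in every residue class, so the relation holds for every integer in [-1000, 1000].

No counterexample exists.

Answer: True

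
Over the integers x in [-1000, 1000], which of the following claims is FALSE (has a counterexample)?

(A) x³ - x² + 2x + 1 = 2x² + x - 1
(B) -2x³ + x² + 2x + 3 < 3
(A) x = 0: LHS = 0³ - 0² + 2·0 + 1 = 1, RHS = 2·0² + 0 - 1 = -1; 1 = -1 — FAILS
(B) x = 0: LHS = -2·0³ + 0² + 2·0 + 3 = 3; 3 < 3 — FAILS

Answer: Both A and B are false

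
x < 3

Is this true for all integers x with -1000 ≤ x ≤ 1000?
The claim fails at x = 3:
x = 3: 3 < 3 — FAILS

Because a single integer refutes it, the statement is false.

Answer: False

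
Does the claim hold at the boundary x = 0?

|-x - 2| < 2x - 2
x = 0: LHS = |-0 - 2| = |-2| = 2, RHS = 2·0 - 2 = -2; 2 < -2 — FAILS

The relation fails at x = 0, so x = 0 is a counterexample.

Answer: No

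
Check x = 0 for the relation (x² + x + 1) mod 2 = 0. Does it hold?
x = 0: LHS = (0² + 0 + 1) mod 2 = 1 mod 2 = 1; 1 = 0 — FAILS

The relation fails at x = 0, so x = 0 is a counterexample.

Answer: No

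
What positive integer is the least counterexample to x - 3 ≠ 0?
Testing positive integers:
x = 1: LHS = 1 - 3 = -2; -2 ≠ 0 — holds
x = 2: LHS = 2 - 3 = -1; -1 ≠ 0 — holds
x = 3: LHS = 3 - 3 = 0; 0 ≠ 0 — FAILS  ← smallest positive counterexample

Answer: x = 3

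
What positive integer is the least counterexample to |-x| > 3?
Testing positive integers:
x = 1: LHS = |-1| = 1; 1 > 3 — FAILS  ← smallest positive counterexample

Answer: x = 1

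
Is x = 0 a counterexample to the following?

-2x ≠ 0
Substitute x = 0 into the relation:
x = 0: LHS = -2·0 = 0; 0 ≠ 0 — FAILS

Since the claim fails at x = 0, this value is a counterexample.

Answer: Yes, x = 0 is a counterexample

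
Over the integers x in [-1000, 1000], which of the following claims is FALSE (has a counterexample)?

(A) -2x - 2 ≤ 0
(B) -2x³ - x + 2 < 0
(A) x = -2: LHS = -2·(-2) - 2 = 2; 2 ≤ 0 — FAILS
(B) x = 0: LHS = -2·0³ - 0 + 2 = 2; 2 < 0 — FAILS

Answer: Both A and B are false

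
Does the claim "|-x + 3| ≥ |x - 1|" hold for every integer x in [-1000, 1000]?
The claim fails at x = 3:
x = 3: LHS = |-3 + 3| = |0| = 0, RHS = |3 - 1| = |2| = 2; 0 ≥ 2 — FAILS

Because a single integer refutes it, the statement is false.

Answer: False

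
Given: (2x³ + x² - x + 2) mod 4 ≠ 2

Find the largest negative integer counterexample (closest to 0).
Testing negative integers from -1 downward:
x = -1: LHS = (2·(-1)³ + (-1)² - (-1) + 2) mod 4 = 2 mod 4 = 2; 2 ≠ 2 — FAILS  ← closest negative counterexample to 0

Answer: x = -1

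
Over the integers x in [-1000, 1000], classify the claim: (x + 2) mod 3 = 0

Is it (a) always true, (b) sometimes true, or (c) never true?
Holds at x = 1: LHS = (1 + 2) mod 3 = 3 mod 3 = 0; 0 = 0 — holds
Fails at x = 0: LHS = (0 + 2) mod 3 = 2 mod 3 = 2; 2 = 0 — FAILS
It is satisfied by some integers in the range but not all.

Answer: Sometimes true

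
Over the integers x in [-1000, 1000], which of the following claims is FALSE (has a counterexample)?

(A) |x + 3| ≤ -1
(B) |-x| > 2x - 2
(A) x = 0: LHS = |0 + 3| = |3| = 3; 3 ≤ -1 — FAILS
(B) x = 2: LHS = |-2| = 2, RHS = 2·2 - 2 = 2; 2 > 2 — FAILS

Answer: Both A and B are false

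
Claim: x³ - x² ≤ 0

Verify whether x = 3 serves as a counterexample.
Substitute x = 3 into the relation:
x = 3: LHS = 3³ - 3² = 18; 18 ≤ 0 — FAILS

Since the claim fails at x = 3, this value is a counterexample.

Answer: Yes, x = 3 is a counterexample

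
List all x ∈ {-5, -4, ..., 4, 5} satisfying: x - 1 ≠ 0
Holds for: {-5, -4, -3, -2, -1, 0, 2, 3, 4, 5}
Fails for: {1}

Answer: {-5, -4, -3, -2, -1, 0, 2, 3, 4, 5}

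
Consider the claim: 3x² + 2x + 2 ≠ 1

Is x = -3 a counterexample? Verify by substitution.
Substitute x = -3 into the relation:
x = -3: LHS = 3·(-3)² + 2·(-3) + 2 = 23; 23 ≠ 1 — holds

The relation holds at x = -3, so it is not a counterexample.

Answer: No, x = -3 is not a counterexample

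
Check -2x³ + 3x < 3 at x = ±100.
x = 100: LHS = -2·100³ + 3·100 = -1999700; -1999700 < 3 — holds
x = -100: LHS = -2·(-100)³ + 3·(-100) = 1999700; 1999700 < 3 — FAILS

Answer: Partially: holds for x = 100, fails for x = -100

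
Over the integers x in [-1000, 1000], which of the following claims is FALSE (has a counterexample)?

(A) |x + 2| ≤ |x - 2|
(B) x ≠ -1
(A) x = 1: LHS = |1 + 2| = |3| = 3, RHS = |1 - 2| = |-1| = 1; 3 ≤ 1 — FAILS
(B) x = -1: -1 ≠ -1 — FAILS

Answer: Both A and B are false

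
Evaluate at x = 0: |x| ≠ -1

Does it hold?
x = 0: LHS = |0| = 0; 0 ≠ -1 — holds

The relation is satisfied at x = 0.

Answer: Yes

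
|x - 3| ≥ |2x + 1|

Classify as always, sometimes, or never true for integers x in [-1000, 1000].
Holds at x = 0: LHS = |0 - 3| = |-3| = 3, RHS = |2·0 + 1| = |1| = 1; 3 ≥ 1 — holds
Fails at x = 1: LHS = |1 - 3| = |-2| = 2, RHS = |2·1 + 1| = |3| = 3; 2 ≥ 3 — FAILS
It is satisfied by some integers in the range but not all.

Answer: Sometimes true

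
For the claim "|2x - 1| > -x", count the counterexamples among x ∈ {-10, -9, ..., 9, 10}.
Over all integers in [-10, 10], LHS − RHS is smallest at x = 0, where it equals 1:
x = 0: LHS = |2·0 - 1| = |-1| = 1, RHS = -0 = 0; 1 > 0 — holds
At the ends of the range:
x = -10: LHS = |2·(-10) - 1| = |-21| = 21, RHS = -(-10) = 10; 21 > 10 — holds
x = 10: LHS = |2·10 - 1| = |19| = 19; 19 > -10 — holds
Hence LHS − RHS is never zero or negative, i.e. LHS > RHS throughout, so the relation holds for every integer in [-10, 10].

No counterexample appears in that range.

Answer: 0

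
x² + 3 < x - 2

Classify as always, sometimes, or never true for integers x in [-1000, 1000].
Over all integers in [-1000, 1000], LHS − RHS is smallest at x = 0, where it equals 5:
x = 0: LHS = 0² + 3 = 3, RHS = 0 - 2 = -2; 3 < -2 — FAILS
At the ends of the range:
x = -1000: LHS = (-1000)² + 3 = 1000003, RHS = (-1000) - 2 = -1002; 1000003 < -1002 — FAILS
x = 1000: LHS = 1000² + 3 = 1000003, RHS = 1000 - 2 = 998; 1000003 < 998 — FAILS
Hence LHS − RHS is never negative, i.e. LHS ≥ RHS throughout, so the claimed relation (<) fails for every integer in [-1000, 1000].

No integer in the range satisfies it.

Answer: Never true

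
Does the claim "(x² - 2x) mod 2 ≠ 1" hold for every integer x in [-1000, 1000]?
The claim fails at x = 1:
x = 1: LHS = (1² - 2·1) mod 2 = (-1) mod 2 = 1; 1 ≠ 1 — FAILS

Because a single integer refutes it, the statement is false.

Answer: False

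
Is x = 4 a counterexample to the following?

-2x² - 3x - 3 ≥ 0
Substitute x = 4 into the relation:
x = 4: LHS = -2·4² - 3·4 - 3 = -47; -47 ≥ 0 — FAILS

Since the claim fails at x = 4, this value is a counterexample.

Answer: Yes, x = 4 is a counterexample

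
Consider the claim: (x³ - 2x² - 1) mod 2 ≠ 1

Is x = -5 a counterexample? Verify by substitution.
Substitute x = -5 into the relation:
x = -5: LHS = ((-5)³ - 2·(-5)² - 1) mod 2 = (-176) mod 2 = 0; 0 ≠ 1 — holds

The claim holds here, so x = -5 is not a counterexample. (A counterexample exists elsewhere, e.g. x = 0.)

Answer: No, x = -5 is not a counterexample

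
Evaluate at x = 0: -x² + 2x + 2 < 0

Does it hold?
x = 0: LHS = -0² + 2·0 + 2 = 2; 2 < 0 — FAILS

The relation fails at x = 0, so x = 0 is a counterexample.

Answer: No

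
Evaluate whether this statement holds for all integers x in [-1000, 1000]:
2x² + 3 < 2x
The claim fails at x = 0:
x = 0: LHS = 2·0² + 3 = 3, RHS = 2·0 = 0; 3 < 0 — FAILS

Because a single integer refutes it, the statement is false.

Answer: False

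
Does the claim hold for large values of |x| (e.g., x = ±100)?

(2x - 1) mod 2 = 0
x = 100: LHS = (2·100 - 1) mod 2 = 199 mod 2 = 1; 1 = 0 — FAILS
x = -100: LHS = (2·(-100) - 1) mod 2 = (-201) mod 2 = 1; 1 = 0 — FAILS

Answer: No, fails for both x = 100 and x = -100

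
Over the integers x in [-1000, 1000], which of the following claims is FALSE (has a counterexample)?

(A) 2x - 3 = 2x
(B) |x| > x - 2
(A) x = 0: LHS = 2·0 - 3 = -3, RHS = 2·0 = 0; -3 = 0 — FAILS

(B) Over all integers in [-1000, 1000], LHS − RHS is smallest at x = 0, where it equals 2:
x = 0: LHS = |0| = 0, RHS = 0 - 2 = -2; 0 > -2 — holds
At the ends of the range:
x = -1000: LHS = |-1000| = 1000, RHS = (-1000) - 2 = -1002; 1000 > -1002 — holds
x = 1000: LHS = |1000| = 1000, RHS = 1000 - 2 = 998; 1000 > 998 — holds
Hence LHS − RHS is never zero or negative, i.e. LHS > RHS throughout, so the relation holds for every integer in [-1000, 1000].

Only (A) has a counterexample.

Answer: A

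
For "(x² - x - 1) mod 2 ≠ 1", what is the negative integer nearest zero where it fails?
Testing negative integers from -1 downward:
x = -1: LHS = ((-1)² - (-1) - 1) mod 2 = 1 mod 2 = 1; 1 ≠ 1 — FAILS  ← closest negative counterexample to 0

Answer: x = -1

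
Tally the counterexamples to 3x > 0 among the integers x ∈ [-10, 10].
Counterexamples in [-10, 10]: {-10, -9, -8, -7, -6, -5, -4, -3, -2, -1, 0}.

Counting them gives 11 values.

Answer: 11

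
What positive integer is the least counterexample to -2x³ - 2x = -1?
Testing positive integers:
x = 1: LHS = -2·1³ - 2·1 = -4; -4 = -1 — FAILS  ← smallest positive counterexample

Answer: x = 1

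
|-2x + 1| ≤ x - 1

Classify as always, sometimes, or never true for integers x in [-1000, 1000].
Over all integers in [-1000, 1000], LHS − RHS is smallest at x = 1, where it equals 1:
x = 1: LHS = |-2·1 + 1| = |-1| = 1, RHS = 1 - 1 = 0; 1 ≤ 0 — FAILS
At the ends of the range:
x = -1000: LHS = |-2·(-1000) + 1| = |2001| = 2001, RHS = (-1000) - 1 = -1001; 2001 ≤ -1001 — FAILS
x = 1000: LHS = |-2·1000 + 1| = |-1999| = 1999, RHS = 1000 - 1 = 999; 1999 ≤ 999 — FAILS
Hence LHS − RHS is never zero or negative, i.e. LHS > RHS throughout, so the claimed relation (≤) fails for every integer in [-1000, 1000].

No integer in the range satisfies it.

Answer: Never true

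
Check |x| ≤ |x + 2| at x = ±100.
x = 100: LHS = |100| = 100, RHS = |100 + 2| = |102| = 102; 100 ≤ 102 — holds
x = -100: LHS = |-100| = 100, RHS = |(-100) + 2| = |-98| = 98; 100 ≤ 98 — FAILS

Answer: Partially: holds for x = 100, fails for x = -100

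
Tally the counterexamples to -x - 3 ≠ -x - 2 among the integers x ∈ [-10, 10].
Over all integers in [-10, 10], LHS − RHS is always negative; it is closest to 0 at x = 0, where it equals -1:
x = 0: LHS = -0 - 3 = -3, RHS = -0 - 2 = -2; -3 ≠ -2 — holds
At the ends of the range:
x = -10: LHS = -(-10) - 3 = 7, RHS = -(-10) - 2 = 8; 7 ≠ 8 — holds
x = 10: LHS = -10 - 3 = -13, RHS = -10 - 2 = -12; -13 ≠ -12 — holds
Hence LHS − RHS is never 0, i.e. the two sides are never equal, so the relation holds for every integer in [-10, 10].

No counterexample appears in that range.

Answer: 0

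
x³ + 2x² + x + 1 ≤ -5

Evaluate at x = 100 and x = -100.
x = 100: LHS = 100³ + 2·100² + 100 + 1 = 1020101; 1020101 ≤ -5 — FAILS
x = -100: LHS = (-100)³ + 2·(-100)² + (-100) + 1 = -980099; -980099 ≤ -5 — holds

Answer: Partially: fails for x = 100, holds for x = -100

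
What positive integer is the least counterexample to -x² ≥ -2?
Testing positive integers:
x = 1: LHS = -1² = -1; -1 ≥ -2 — holds
x = 2: LHS = -2² = -4; -4 ≥ -2 — FAILS  ← smallest positive counterexample

Answer: x = 2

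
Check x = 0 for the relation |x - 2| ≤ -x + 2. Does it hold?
x = 0: LHS = |0 - 2| = |-2| = 2, RHS = -0 + 2 = 2; 2 ≤ 2 — holds

The relation is satisfied at x = 0.

Answer: Yes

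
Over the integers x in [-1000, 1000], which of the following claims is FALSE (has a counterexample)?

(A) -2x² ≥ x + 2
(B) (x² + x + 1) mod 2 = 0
(A) x = 0: LHS = -2·0² = 0, RHS = 0 + 2 = 2; 0 ≥ 2 — FAILS
(B) x = 0: LHS = (0² + 0 + 1) mod 2 = 1 mod 2 = 1; 1 = 0 — FAILS

Answer: Both A and B are false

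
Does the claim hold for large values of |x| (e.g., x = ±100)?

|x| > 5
x = 100: LHS = |100| = 100; 100 > 5 — holds
x = -100: LHS = |-100| = 100; 100 > 5 — holds

Answer: Yes, holds for both x = 100 and x = -100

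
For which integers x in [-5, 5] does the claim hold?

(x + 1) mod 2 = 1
Holds for: {-4, -2, 0, 2, 4}
Fails for: {-5, -3, -1, 1, 3, 5}

Answer: {-4, -2, 0, 2, 4}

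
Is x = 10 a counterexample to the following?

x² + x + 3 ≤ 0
Substitute x = 10 into the relation:
x = 10: LHS = 10² + 10 + 3 = 113; 113 ≤ 0 — FAILS

Since the claim fails at x = 10, this value is a counterexample.

Answer: Yes, x = 10 is a counterexample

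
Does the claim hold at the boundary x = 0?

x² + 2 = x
x = 0: LHS = 0² + 2 = 2; 2 = 0 — FAILS

The relation fails at x = 0, so x = 0 is a counterexample.

Answer: No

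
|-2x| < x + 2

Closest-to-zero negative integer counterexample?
Testing negative integers from -1 downward:
x = -1: LHS = |-2·(-1)| = |2| = 2, RHS = (-1) + 2 = 1; 2 < 1 — FAILS  ← closest negative counterexample to 0

Answer: x = -1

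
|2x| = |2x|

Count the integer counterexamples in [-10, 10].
LHS − RHS = 0 at every integer in [-10, 10]; the two sides always agree. For instance:
x = -10: LHS = |2·(-10)| = |-20| = 20, RHS = |2·(-10)| = |-20| = 20; 20 = 20 — holds
x = 0: LHS = |2·0| = |0| = 0, RHS = |2·0| = |0| = 0; 0 = 0 — holds
x = 10: LHS = |2·10| = |20| = 20, RHS = |2·10| = |20| = 20; 20 = 20 — holds
The sides are never unequal, so the relation holds for every integer in [-10, 10].

No counterexample appears in that range.

Answer: 0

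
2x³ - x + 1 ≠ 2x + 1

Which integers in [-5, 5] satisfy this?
Holds for: {-5, -4, -3, -2, -1, 1, 2, 3, 4, 5}
Fails for: {0}

Answer: {-5, -4, -3, -2, -1, 1, 2, 3, 4, 5}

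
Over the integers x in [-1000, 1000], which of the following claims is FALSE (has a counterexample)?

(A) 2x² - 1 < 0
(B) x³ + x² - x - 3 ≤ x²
(A) x = 1: LHS = 2·1² - 1 = 1; 1 < 0 — FAILS
(B) x = 2: LHS = 2³ + 2² - 2 - 3 = 7, RHS = 2² = 4; 7 ≤ 4 — FAILS

Answer: Both A and B are false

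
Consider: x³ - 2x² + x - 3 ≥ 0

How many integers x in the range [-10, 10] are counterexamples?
Counterexamples in [-10, 10]: {-10, -9, -8, -7, -6, -5, -4, -3, -2, -1, 0, 1, 2}.

Counting them gives 13 values.

Answer: 13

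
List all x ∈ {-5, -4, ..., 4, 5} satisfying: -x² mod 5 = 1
Holds for: {-3, -2, 2, 3}
Fails for: {-5, -4, -1, 0, 1, 4, 5}

Answer: {-3, -2, 2, 3}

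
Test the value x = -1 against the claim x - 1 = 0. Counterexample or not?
Substitute x = -1 into the relation:
x = -1: LHS = (-1) - 1 = -2; -2 = 0 — FAILS

Since the claim fails at x = -1, this value is a counterexample.

Answer: Yes, x = -1 is a counterexample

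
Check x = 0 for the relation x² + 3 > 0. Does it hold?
x = 0: LHS = 0² + 3 = 3; 3 > 0 — holds

The relation is satisfied at x = 0.

Answer: Yes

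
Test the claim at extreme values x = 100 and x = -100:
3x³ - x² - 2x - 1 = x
x = 100: LHS = 3·100³ - 100² - 2·100 - 1 = 2989799; 2989799 = 100 — FAILS
x = -100: LHS = 3·(-100)³ - (-100)² - 2·(-100) - 1 = -3009801; -3009801 = -100 — FAILS

Answer: No, fails for both x = 100 and x = -100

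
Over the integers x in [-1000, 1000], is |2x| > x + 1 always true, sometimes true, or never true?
Holds at x = -1: LHS = |2·(-1)| = |-2| = 2, RHS = (-1) + 1 = 0; 2 > 0 — holds
Fails at x = 0: LHS = |2·0| = |0| = 0, RHS = 0 + 1 = 1; 0 > 1 — FAILS
It is satisfied by some integers in the range but not all.

Answer: Sometimes true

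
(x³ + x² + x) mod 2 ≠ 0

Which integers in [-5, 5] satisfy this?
Holds for: {-5, -3, -1, 1, 3, 5}
Fails for: {-4, -2, 0, 2, 4}

Answer: {-5, -3, -1, 1, 3, 5}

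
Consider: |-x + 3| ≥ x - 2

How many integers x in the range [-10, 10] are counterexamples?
Counterexamples in [-10, 10]: {3, 4, 5, 6, 7, 8, 9, 10}.

Counting them gives 8 values.

Answer: 8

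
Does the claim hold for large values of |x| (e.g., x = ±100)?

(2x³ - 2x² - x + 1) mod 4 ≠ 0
x = 100: LHS = (2·100³ - 2·100² - 100 + 1) mod 4 = 1979901 mod 4 = 1; 1 ≠ 0 — holds
x = -100: LHS = (2·(-100)³ - 2·(-100)² - (-100) + 1) mod 4 = (-2019899) mod 4 = 1; 1 ≠ 0 — holds

Answer: Yes, holds for both x = 100 and x = -100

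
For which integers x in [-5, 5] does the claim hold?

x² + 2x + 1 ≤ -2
Over all integers in [-5, 5], LHS − RHS is smallest at x = -1, where it equals 2:
x = -1: LHS = (-1)² + 2·(-1) + 1 = 0; 0 ≤ -2 — FAILS
At the ends of the range:
x = -5: LHS = (-5)² + 2·(-5) + 1 = 16; 16 ≤ -2 — FAILS
x = 5: LHS = 5² + 2·5 + 1 = 36; 36 ≤ -2 — FAILS
Hence LHS − RHS is never zero or negative, i.e. LHS > RHS throughout, so the claimed relation (≤) fails for every integer in [-5, 5].

Answer: None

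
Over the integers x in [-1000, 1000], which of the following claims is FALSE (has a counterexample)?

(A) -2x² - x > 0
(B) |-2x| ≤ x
(A) x = 0: LHS = -2·0² - 0 = 0; 0 > 0 — FAILS
(B) x = 1: LHS = |-2·1| = |-2| = 2; 2 ≤ 1 — FAILS

Answer: Both A and B are false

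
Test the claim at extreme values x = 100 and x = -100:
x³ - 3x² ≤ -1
x = 100: LHS = 100³ - 3·100² = 970000; 970000 ≤ -1 — FAILS
x = -100: LHS = (-100)³ - 3·(-100)² = -1030000; -1030000 ≤ -1 — holds

Answer: Partially: fails for x = 100, holds for x = -100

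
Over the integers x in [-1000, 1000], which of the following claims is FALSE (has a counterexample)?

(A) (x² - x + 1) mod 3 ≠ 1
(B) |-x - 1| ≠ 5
(A) x = 0: LHS = (0² - 0 + 1) mod 3 = 1 mod 3 = 1; 1 ≠ 1 — FAILS
(B) x = 4: LHS = |-4 - 1| = |-5| = 5; 5 ≠ 5 — FAILS

Answer: Both A and B are false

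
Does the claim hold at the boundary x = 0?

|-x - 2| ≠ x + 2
x = 0: LHS = |-0 - 2| = |-2| = 2, RHS = 0 + 2 = 2; 2 ≠ 2 — FAILS

The relation fails at x = 0, so x = 0 is a counterexample.

Answer: No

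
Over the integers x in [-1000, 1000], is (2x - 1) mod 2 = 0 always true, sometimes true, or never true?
For a polynomial with integer coefficients, its value mod 2 depends only on x mod 2, so it suffices to check one representative of each residue class, x = 0, 1:
x = 0: LHS = (2·0 - 1) mod 2 = (-1) mod 2 = 1; 1 = 0 — FAILS
x = 1: LHS = (2·1 - 1) mod 2 = 1 mod 2 = 1; 1 = 0 — FAILS
The relation fails in every residue class, so the claimed relation (=) fails for every integer in [-1000, 1000].

No integer in the range satisfies it.

Answer: Never true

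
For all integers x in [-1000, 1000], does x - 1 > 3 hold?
The claim fails at x = 0:
x = 0: LHS = 0 - 1 = -1; -1 > 3 — FAILS

Because a single integer refutes it, the statement is false.

Answer: False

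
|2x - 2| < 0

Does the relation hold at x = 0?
x = 0: LHS = |2·0 - 2| = |-2| = 2; 2 < 0 — FAILS

The relation fails at x = 0, so x = 0 is a counterexample.

Answer: No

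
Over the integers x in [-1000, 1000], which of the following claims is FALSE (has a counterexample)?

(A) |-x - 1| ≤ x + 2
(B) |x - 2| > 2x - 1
(A) x = -2: LHS = |-(-2) - 1| = |1| = 1, RHS = (-2) + 2 = 0; 1 ≤ 0 — FAILS
(B) x = 1: LHS = |1 - 2| = |-1| = 1, RHS = 2·1 - 1 = 1; 1 > 1 — FAILS

Answer: Both A and B are false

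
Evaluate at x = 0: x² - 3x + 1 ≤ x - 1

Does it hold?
x = 0: LHS = 0² - 3·0 + 1 = 1, RHS = 0 - 1 = -1; 1 ≤ -1 — FAILS

The relation fails at x = 0, so x = 0 is a counterexample.

Answer: No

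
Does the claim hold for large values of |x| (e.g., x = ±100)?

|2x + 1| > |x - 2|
x = 100: LHS = |2·100 + 1| = |201| = 201, RHS = |100 - 2| = |98| = 98; 201 > 98 — holds
x = -100: LHS = |2·(-100) + 1| = |-199| = 199, RHS = |(-100) - 2| = |-102| = 102; 199 > 102 — holds

Answer: Yes, holds for both x = 100 and x = -100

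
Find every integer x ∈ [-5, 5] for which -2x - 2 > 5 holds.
Holds for: {-5, -4}
Fails for: {-3, -2, -1, 0, 1, 2, 3, 4, 5}

Answer: {-5, -4}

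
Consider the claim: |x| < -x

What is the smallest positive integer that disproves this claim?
Testing positive integers:
x = 1: LHS = |1| = 1; 1 < -1 — FAILS  ← smallest positive counterexample

Answer: x = 1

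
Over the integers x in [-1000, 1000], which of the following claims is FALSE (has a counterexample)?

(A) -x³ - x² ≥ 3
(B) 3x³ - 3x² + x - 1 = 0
(A) x = 0: LHS = -0³ - 0² = 0; 0 ≥ 3 — FAILS
(B) x = 0: LHS = 3·0³ - 3·0² + 0 - 1 = -1; -1 = 0 — FAILS

Answer: Both A and B are false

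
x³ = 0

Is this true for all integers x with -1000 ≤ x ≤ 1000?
The claim fails at x = 1:
x = 1: LHS = 1³ = 1; 1 = 0 — FAILS

Because a single integer refutes it, the statement is false.

Answer: False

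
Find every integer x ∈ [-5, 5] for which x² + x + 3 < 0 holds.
Over all integers in [-5, 5], LHS − RHS is smallest at x = 0, where it equals 3:
x = 0: LHS = 0² + 0 + 3 = 3; 3 < 0 — FAILS
At the ends of the range:
x = -5: LHS = (-5)² + (-5) + 3 = 23; 23 < 0 — FAILS
x = 5: LHS = 5² + 5 + 3 = 33; 33 < 0 — FAILS
Hence LHS − RHS is never negative, i.e. LHS ≥ RHS throughout, so the claimed relation (<) fails for every integer in [-5, 5].

Answer: None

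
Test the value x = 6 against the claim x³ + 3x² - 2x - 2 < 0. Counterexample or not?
Substitute x = 6 into the relation:
x = 6: LHS = 6³ + 3·6² - 2·6 - 2 = 310; 310 < 0 — FAILS

Since the claim fails at x = 6, this value is a counterexample.

Answer: Yes, x = 6 is a counterexample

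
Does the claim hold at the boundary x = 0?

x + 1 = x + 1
x = 0: LHS = 0 + 1 = 1, RHS = 0 + 1 = 1; 1 = 1 — holds

The relation is satisfied at x = 0.

Answer: Yes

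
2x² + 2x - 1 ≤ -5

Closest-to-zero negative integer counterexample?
Testing negative integers from -1 downward:
x = -1: LHS = 2·(-1)² + 2·(-1) - 1 = -1; -1 ≤ -5 — FAILS  ← closest negative counterexample to 0

Answer: x = -1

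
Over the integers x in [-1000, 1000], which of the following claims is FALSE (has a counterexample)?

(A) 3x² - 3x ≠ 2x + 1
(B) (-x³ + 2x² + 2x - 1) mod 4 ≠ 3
(A) Track d = LHS − RHS over the integers in [-1000, 1000]. Equality would need d = 0, but d changes sign only between consecutive integers, jumping over 0:
x = -1: LHS = 3·(-1)² - 3·(-1) = 6, RHS = 2·(-1) + 1 = -1; 6 ≠ -1 — holds  (d = 7)
x = 0: LHS = 3·0² - 3·0 = 0, RHS = 2·0 + 1 = 1; 0 ≠ 1 — holds  (d = -1)
x = 1: LHS = 3·1² - 3·1 = 0, RHS = 2·1 + 1 = 3; 0 ≠ 3 — holds  (d = -3)
x = 2: LHS = 3·2² - 3·2 = 6, RHS = 2·2 + 1 = 5; 6 ≠ 5 — holds  (d = 1)
Away from these crossings d keeps a constant sign, and checking every integer in [-1000, 1000] confirms d ≠ 0 throughout. Hence the two sides are never equal, so the relation holds for every integer in [-1000, 1000].

(B) x = 0: LHS = (-0³ + 2·0² + 2·0 - 1) mod 4 = (-1) mod 4 = 3; 3 ≠ 3 — FAILS

Only (B) has a counterexample.

Answer: B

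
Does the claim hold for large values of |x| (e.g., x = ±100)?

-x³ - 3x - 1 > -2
x = 100: LHS = -100³ - 3·100 - 1 = -1000301; -1000301 > -2 — FAILS
x = -100: LHS = -(-100)³ - 3·(-100) - 1 = 1000299; 1000299 > -2 — holds

Answer: Partially: fails for x = 100, holds for x = -100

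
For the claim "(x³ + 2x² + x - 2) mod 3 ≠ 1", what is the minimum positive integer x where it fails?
Testing positive integers:
x = 1: LHS = (1³ + 2·1² + 1 - 2) mod 3 = 2 mod 3 = 2; 2 ≠ 1 — holds
x = 2: LHS = (2³ + 2·2² + 2 - 2) mod 3 = 16 mod 3 = 1; 1 ≠ 1 — FAILS  ← smallest positive counterexample

Answer: x = 2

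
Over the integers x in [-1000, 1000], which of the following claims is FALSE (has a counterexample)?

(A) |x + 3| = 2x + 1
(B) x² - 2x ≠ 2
(A) x = 0: LHS = |0 + 3| = |3| = 3, RHS = 2·0 + 1 = 1; 3 = 1 — FAILS

(B) Track d = LHS − RHS over the integers in [-1000, 1000]. Equality would need d = 0, but d changes sign only between consecutive integers, jumping over 0:
x = -1: LHS = (-1)² - 2·(-1) = 3; 3 ≠ 2 — holds  (d = 1)
x = 0: LHS = 0² - 2·0 = 0; 0 ≠ 2 — holds  (d = -2)
x = 2: LHS = 2² - 2·2 = 0; 0 ≠ 2 — holds  (d = -2)
x = 3: LHS = 3² - 2·3 = 3; 3 ≠ 2 — holds  (d = 1)
Away from these crossings d keeps a constant sign, and checking every integer in [-1000, 1000] confirms d ≠ 0 throughout. Hence the two sides are never equal, so the relation holds for every integer in [-1000, 1000].

Only (A) has a counterexample.

Answer: A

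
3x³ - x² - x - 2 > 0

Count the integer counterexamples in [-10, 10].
Counterexamples in [-10, 10]: {-10, -9, -8, -7, -6, -5, -4, -3, -2, -1, 0, 1}.

Counting them gives 12 values.

Answer: 12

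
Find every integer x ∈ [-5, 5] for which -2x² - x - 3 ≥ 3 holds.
Over all integers in [-5, 5], LHS − RHS is largest at x = 0, where it equals -6:
x = 0: LHS = -2·0² - 0 - 3 = -3; -3 ≥ 3 — FAILS
At the ends of the range:
x = -5: LHS = -2·(-5)² - (-5) - 3 = -48; -48 ≥ 3 — FAILS
x = 5: LHS = -2·5² - 5 - 3 = -58; -58 ≥ 3 — FAILS
Hence LHS − RHS is never zero or positive, i.e. LHS < RHS throughout, so the claimed relation (≥) fails for every integer in [-5, 5].

Answer: None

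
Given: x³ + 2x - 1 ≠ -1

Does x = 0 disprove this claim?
Substitute x = 0 into the relation:
x = 0: LHS = 0³ + 2·0 - 1 = -1; -1 ≠ -1 — FAILS

Since the claim fails at x = 0, this value is a counterexample.

Answer: Yes, x = 0 is a counterexample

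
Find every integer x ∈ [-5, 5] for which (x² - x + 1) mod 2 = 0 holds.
For a polynomial with integer coefficients, its value mod 2 depends only on x mod 2, so it suffices to check one representative of each residue class, x = 0, 1:
x = 0: LHS = (0² - 0 + 1) mod 2 = 1 mod 2 = 1; 1 = 0 — FAILS
x = 1: LHS = (1² - 1 + 1) mod 2 = 1 mod 2 = 1; 1 = 0 — FAILS
The relation fails in every residue class, so the claimed relation (=) fails for every integer in [-5, 5].

Answer: None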